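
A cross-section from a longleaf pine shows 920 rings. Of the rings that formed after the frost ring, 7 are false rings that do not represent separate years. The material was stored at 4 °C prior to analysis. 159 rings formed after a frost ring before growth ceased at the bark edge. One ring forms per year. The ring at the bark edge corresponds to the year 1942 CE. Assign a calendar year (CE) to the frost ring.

159 rings formed after the frost ring.
159 − 7 false = 152 true rings after the frost ring.
The ring at the bark edge is 1942 CE, so the frost ring dates to 1942 − 152 = 1790 CE.

1790 CE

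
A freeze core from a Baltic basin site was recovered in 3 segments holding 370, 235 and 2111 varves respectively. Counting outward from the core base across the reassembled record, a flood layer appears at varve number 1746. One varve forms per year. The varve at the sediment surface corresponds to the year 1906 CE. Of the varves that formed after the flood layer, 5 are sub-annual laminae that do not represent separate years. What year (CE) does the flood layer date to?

941 CE

Total varves = 370 + 235 + 2111 = 2716.
2716 − 1746 = 970 varves lie beyond the flood layer toward the sediment surface.
Excluding 5 false varves: 970 − 5 = 965.
The varve at the sediment surface is 1906 CE, so the flood layer dates to 1906 − 965 = 941 CE.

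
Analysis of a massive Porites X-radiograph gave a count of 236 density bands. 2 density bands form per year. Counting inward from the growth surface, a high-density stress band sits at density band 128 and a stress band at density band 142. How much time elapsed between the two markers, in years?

7 yr

The two markers are separated by 142 − 128 = 14 density bands.
With 2 density bands per year, 14 / 2 = 7 years.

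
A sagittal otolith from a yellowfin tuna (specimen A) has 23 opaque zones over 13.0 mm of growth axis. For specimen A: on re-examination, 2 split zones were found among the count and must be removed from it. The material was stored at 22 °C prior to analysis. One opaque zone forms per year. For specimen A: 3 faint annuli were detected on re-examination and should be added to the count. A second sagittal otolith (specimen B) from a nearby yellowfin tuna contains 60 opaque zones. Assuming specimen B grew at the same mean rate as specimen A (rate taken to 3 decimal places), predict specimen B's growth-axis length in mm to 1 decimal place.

32.5 mm

Specimen A: after corrections the count is 23 − 2 + 3 = 24 opaque zones.
A: Extension rate ≈ 13.0 / 24 = 0.542 mm/yr.
B's length ≈ 0.542 × 60 = 32.5 mm.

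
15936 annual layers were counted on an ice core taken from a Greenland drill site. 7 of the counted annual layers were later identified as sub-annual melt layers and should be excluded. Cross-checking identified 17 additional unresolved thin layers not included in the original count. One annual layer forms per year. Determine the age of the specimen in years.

Correcting the raw count gives 15936 − 7 + 17 = 15946 true annual layers.
With a one-to-one annual layer periodicity this is 15946 years.

15946 years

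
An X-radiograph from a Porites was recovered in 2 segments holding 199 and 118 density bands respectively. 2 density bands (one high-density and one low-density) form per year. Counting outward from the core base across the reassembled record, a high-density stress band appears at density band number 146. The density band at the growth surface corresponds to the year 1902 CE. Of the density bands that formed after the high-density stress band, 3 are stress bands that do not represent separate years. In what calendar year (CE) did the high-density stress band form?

Total density bands = 199 + 118 = 317.
The high-density stress band sits at density band 146 from the core base, so 317 − 146 = 171 density bands formed after it.
171 − 3 false = 168 true density bands after the high-density stress band.
168 density bands at 2 per year is 168 / 2 = 84 years.
Counting back 84 years from 1902 CE places the high-density stress band in 1902 − 84 = 1818 CE.

1818 CE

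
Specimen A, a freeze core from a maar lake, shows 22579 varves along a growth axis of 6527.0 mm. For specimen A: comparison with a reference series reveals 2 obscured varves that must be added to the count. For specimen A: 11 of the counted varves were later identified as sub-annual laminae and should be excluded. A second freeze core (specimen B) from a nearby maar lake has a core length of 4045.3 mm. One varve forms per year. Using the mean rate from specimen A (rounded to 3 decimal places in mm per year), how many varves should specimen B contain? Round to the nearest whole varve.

Specimen A: correcting the raw count gives 22579 − 11 + 2 = 22570 true varves.
A: Mean rate = 6527.0 mm / 22570 years ≈ 0.289 mm per year.
For B, 4045.3 / 0.289 = 13997.58 years ≈ 13998 varves.

13998 varves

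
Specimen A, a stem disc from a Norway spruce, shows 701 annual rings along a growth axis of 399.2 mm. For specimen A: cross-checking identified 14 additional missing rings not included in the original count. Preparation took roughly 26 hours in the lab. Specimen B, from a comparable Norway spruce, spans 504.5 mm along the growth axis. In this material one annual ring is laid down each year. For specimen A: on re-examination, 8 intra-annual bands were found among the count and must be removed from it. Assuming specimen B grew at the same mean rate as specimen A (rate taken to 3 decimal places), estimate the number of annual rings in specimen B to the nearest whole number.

Specimen A: correcting the raw count gives 701 − 8 + 14 = 707 true annual rings.
A: 399.2 mm over 707 years gives 399.2 / 707 ≈ 0.565 mm per year.
Specimen B: 504.5 mm / 0.565 mm per year = 892.92 years ≈ 893 annual rings.

893 annual rings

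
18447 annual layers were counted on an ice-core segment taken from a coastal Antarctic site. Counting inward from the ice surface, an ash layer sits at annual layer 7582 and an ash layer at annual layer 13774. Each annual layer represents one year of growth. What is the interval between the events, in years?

The two markers are separated by 13774 − 7582 = 6192 annual layers.
One annual layer per year makes the interval 6192 years.

6192 yr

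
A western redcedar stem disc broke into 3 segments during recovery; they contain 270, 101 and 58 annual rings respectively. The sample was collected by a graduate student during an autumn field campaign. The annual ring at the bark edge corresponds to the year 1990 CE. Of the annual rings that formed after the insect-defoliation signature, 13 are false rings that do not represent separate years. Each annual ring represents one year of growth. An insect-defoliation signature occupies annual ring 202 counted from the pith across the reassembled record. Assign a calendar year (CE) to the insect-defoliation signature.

Total annual rings = 270 + 101 + 58 = 429.
429 − 202 = 227 annual rings lie beyond the insect-defoliation signature toward the bark edge.
227 − 13 false = 214 true annual rings after the insect-defoliation signature.
Counting back 214 years from 1990 CE places the insect-defoliation signature in 1990 − 214 = 1776 CE.

1776 CE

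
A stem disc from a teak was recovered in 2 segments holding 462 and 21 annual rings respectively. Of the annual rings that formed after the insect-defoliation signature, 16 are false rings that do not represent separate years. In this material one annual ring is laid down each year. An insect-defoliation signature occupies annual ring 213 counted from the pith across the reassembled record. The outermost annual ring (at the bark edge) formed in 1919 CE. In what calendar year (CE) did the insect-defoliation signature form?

Total annual rings = 462 + 21 = 483.
The insect-defoliation signature sits at annual ring 213 from the pith, so 483 − 213 = 270 annual rings formed after it.
270 − 16 false = 254 true annual rings after the insect-defoliation signature.
The annual ring at the bark edge is 1919 CE, so the insect-defoliation signature dates to 1919 − 254 = 1665 CE.

1665 CE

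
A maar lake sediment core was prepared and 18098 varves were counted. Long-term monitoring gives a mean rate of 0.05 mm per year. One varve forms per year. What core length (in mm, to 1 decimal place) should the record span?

904.9 mm

18098 years of growth are recorded.
18098 years at 0.05 mm/year gives 0.05 × 18098 = 904.9 mm.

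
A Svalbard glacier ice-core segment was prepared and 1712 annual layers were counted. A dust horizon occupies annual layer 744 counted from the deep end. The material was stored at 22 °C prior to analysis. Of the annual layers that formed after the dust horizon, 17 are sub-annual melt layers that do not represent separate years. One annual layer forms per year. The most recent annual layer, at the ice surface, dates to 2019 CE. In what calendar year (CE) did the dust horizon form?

Between annual layer 744 and the ice surface there are 1712 − 744 = 968 annual layers.
968 − 17 false = 951 true annual layers after the dust horizon.
2019 − 951 = 1068 CE.

1068 CE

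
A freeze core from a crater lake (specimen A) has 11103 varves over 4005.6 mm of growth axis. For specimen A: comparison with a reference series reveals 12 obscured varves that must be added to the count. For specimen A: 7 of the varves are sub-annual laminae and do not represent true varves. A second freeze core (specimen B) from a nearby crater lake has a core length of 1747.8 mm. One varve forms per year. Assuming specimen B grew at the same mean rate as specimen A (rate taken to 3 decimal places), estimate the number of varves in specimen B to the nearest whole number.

4842 varves

Specimen A: true varve count = 11103 − 7 + 12 = 11108.
A: Extension rate ≈ 4005.6 / 11108 = 0.361 mm per year.
Specimen B: 1747.8 mm / 0.361 mm per year = 4841.55 years ≈ 4842 varves.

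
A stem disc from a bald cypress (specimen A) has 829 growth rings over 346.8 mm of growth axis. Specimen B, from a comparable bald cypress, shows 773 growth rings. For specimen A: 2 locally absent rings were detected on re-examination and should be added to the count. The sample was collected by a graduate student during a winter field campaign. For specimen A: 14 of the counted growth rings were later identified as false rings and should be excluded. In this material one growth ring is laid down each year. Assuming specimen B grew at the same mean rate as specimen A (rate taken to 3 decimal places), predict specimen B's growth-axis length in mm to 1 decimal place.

327.8 mm

Specimen A: correcting the raw count gives 829 − 14 + 2 = 817 true growth rings.
A: 346.8 mm over 817 years gives 346.8 / 817 ≈ 0.424 mm/yr.
B's length ≈ 0.424 × 773 = 327.8 mm.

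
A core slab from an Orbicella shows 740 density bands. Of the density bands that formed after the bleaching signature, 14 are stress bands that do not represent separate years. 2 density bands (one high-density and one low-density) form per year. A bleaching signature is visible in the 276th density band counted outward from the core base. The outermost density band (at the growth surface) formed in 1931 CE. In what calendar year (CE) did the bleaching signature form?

1706 CE

The bleaching signature sits at density band 276 from the core base, so 740 − 276 = 464 density bands formed after it.
464 − 14 false = 450 true density bands after the bleaching signature.
With 2 density bands per year, 450 / 2 = 225 years.
The density band at the growth surface is 1931 CE, so the bleaching signature dates to 1931 − 225 = 1706 CE.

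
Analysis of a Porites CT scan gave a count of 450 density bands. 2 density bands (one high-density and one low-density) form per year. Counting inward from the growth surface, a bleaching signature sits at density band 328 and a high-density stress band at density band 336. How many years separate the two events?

The two markers are separated by 336 − 328 = 8 density bands.
8 density bands at 2 per year is 8 / 2 = 4 years.

4 years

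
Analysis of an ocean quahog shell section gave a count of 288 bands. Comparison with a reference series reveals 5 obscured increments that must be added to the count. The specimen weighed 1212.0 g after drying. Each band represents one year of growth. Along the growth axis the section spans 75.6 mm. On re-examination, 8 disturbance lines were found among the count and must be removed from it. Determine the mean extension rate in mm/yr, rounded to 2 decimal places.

Adjusted count: 288 − 8 + 5 = 285 bands.
Mean rate = 75.6 mm / 285 years ≈ 0.27 mm/yr.

0.27 mm/yr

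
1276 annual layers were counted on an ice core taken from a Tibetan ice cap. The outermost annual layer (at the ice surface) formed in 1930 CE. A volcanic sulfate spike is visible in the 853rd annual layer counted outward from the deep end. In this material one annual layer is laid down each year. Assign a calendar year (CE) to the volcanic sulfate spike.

1276 − 853 = 423 annual layers lie beyond the volcanic sulfate spike toward the ice surface.
1930 − 423 = 1507 CE.

1507 CE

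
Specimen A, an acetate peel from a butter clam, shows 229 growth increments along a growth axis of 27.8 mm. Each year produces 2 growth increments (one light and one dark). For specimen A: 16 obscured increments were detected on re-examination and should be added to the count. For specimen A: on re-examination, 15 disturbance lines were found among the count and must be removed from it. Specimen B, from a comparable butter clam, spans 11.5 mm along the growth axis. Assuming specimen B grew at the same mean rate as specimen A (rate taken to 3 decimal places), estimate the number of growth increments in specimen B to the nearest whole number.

Specimen A: adjusted count: 229 − 15 + 16 = 230 growth increments.
Specimen A: dividing by 2 growth increments per year: 230 / 2 = 115 years.
A: 27.8 mm over 115 years gives 27.8 / 115 ≈ 0.242 mm/yr.
B spans 11.5 / 0.242 = 47.52 years; at 2 growth increments per year that is 47.52 × 2 ≈ 95 growth increments.

95 growth increments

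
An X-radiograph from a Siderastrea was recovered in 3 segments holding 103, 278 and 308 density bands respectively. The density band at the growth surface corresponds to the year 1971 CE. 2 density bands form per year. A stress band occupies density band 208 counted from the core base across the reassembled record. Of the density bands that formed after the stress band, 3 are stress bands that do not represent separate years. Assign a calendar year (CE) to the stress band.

1732 CE

Total density bands = 103 + 278 + 308 = 689.
Between density band 208 and the growth surface there are 689 − 208 = 481 density bands.
Removing the 3 false density bands leaves 481 − 3 = 478 true density bands beyond the stress band.
With 2 density bands per year, 478 / 2 = 239 years.
Counting back 239 years from 1971 CE places the stress band in 1971 − 239 = 1732 CE.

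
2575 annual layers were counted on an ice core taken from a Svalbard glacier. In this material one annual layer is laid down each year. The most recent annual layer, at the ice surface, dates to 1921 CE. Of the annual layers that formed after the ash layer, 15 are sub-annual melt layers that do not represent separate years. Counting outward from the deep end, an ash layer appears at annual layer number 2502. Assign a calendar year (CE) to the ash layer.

1863 CE

Between annual layer 2502 and the ice surface there are 2575 − 2502 = 73 annual layers.
Excluding 15 false annual layers: 73 − 15 = 58.
Counting back 58 years from 1921 CE places the ash layer in 1921 − 58 = 1863 CE.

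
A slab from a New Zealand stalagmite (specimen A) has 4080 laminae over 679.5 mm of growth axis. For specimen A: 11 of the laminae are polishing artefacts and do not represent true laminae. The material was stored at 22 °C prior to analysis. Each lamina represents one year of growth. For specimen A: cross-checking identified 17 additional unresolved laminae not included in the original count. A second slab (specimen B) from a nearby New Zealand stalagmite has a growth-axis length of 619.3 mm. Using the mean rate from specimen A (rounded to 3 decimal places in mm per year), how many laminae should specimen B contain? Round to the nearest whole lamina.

Specimen A: correcting the raw count gives 4080 − 11 + 17 = 4086 true laminae.
A: 679.5 mm over 4086 years gives 679.5 / 4086 ≈ 0.166 mm/year.
For B, 619.3 / 0.166 = 3730.72 years ≈ 3731 laminae.

3731 laminae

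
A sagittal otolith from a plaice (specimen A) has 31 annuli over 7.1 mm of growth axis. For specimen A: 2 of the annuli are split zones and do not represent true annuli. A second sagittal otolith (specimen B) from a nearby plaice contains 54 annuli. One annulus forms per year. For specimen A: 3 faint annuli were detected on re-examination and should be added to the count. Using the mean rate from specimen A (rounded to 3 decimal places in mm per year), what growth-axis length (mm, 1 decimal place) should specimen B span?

12.0 mm

Specimen A: true annulus count = 31 − 2 + 3 = 32.
A: Extension rate ≈ 7.1 / 32 = 0.222 mm per year.
For B, 0.222 mm/year × 54 years = 12.0 mm.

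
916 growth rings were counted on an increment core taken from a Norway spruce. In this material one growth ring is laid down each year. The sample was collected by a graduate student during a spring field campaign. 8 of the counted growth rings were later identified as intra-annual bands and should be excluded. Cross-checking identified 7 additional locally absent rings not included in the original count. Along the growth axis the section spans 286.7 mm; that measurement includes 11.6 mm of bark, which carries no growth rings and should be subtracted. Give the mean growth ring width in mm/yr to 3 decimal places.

After corrections the count is 916 − 8 + 7 = 915 growth rings.
Net length = 286.7 − 11.6 = 275.1 mm.
275.1 mm over 915 years gives 275.1 / 915 ≈ 0.301 mm/yr.

0.301 mm/yr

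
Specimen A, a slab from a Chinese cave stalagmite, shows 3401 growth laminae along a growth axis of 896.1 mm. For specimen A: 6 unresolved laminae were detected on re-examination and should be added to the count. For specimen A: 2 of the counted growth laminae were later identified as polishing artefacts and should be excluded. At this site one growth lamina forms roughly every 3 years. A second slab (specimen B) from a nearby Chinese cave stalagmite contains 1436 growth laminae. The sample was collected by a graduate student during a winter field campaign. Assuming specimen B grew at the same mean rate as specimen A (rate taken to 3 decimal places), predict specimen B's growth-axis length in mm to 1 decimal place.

Specimen A: true growth lamina count = 3401 − 2 + 6 = 3405.
Specimen A: at 3 years per growth lamina, 3405 × 3 = 10215 years.
A: Mean rate = 896.1 mm / 10215 years ≈ 0.088 mm per year.
Specimen B: multiplying by 3 years per growth lamina: 1436 × 3 = 4308 years. B's length ≈ 0.088 × 4308 = 379.1 mm.

379.1 mm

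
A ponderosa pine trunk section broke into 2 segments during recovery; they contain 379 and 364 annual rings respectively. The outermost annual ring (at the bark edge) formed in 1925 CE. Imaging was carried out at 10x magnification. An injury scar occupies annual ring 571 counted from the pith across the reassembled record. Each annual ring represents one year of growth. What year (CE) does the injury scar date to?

1753 CE

Total annual rings = 379 + 364 = 743.
Between annual ring 571 and the bark edge there are 743 − 571 = 172 annual rings.
The annual ring at the bark edge is 1925 CE, so the injury scar dates to 1925 − 172 = 1753 CE.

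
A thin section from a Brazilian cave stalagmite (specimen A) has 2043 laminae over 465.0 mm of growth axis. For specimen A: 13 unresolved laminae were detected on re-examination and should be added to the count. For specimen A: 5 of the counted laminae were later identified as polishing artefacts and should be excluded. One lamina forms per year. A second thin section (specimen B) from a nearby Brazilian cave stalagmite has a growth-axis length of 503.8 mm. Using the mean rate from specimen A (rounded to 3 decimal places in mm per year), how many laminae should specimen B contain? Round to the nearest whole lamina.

Specimen A: correcting the raw count gives 2043 − 5 + 13 = 2051 true laminae.
A: Mean rate = 465.0 mm / 2051 years ≈ 0.227 mm/yr.
Specimen B: 503.8 mm / 0.227 mm per year = 2219.38 years ≈ 2219 laminae.

2219 laminae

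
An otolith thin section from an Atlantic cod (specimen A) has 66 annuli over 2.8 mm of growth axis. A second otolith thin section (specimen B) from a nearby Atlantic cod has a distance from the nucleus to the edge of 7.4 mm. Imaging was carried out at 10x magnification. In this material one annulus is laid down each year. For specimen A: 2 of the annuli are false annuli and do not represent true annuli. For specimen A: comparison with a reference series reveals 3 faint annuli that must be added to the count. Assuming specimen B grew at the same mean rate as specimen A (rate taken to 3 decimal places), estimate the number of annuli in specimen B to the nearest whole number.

Specimen A: correcting the raw count gives 66 − 2 + 3 = 67 true annuli.
A: Extension rate ≈ 2.8 / 67 = 0.042 mm per year.
B spans 7.4 / 0.042 = 176.19 years ≈ 176 annuli.

176 annuli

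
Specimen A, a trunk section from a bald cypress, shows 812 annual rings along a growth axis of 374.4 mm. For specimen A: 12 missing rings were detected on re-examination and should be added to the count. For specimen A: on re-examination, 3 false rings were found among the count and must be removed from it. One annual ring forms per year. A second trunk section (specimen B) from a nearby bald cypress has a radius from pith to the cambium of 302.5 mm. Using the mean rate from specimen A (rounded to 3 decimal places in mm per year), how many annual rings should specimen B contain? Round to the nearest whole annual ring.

663 annual rings

Specimen A: true annual ring count = 812 − 3 + 12 = 821.
A: 374.4 mm over 821 years gives 374.4 / 821 ≈ 0.456 mm/yr.
For B, 302.5 / 0.456 = 663.38 years ≈ 663 annual rings.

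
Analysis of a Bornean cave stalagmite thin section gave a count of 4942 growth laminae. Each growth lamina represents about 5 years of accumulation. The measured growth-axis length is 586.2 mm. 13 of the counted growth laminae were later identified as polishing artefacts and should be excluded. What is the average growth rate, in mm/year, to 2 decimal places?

Adjusted count: 4942 − 13 = 4929 growth laminae.
At 5 years per growth lamina, 4929 × 5 = 24645 years.
586.2 mm over 24645 years gives 586.2 / 24645 ≈ 0.02 mm/year.

0.02 mm/year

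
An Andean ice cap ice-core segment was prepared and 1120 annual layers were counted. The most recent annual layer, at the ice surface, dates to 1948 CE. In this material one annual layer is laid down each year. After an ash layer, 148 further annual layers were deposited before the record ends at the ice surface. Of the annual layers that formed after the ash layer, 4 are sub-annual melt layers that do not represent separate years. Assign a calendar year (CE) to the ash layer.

1804 CE

There are 148 annual layers younger than the ash layer.
Excluding 4 false annual layers: 148 − 4 = 144.
Counting back 144 years from 1948 CE places the ash layer in 1948 − 144 = 1804 CE.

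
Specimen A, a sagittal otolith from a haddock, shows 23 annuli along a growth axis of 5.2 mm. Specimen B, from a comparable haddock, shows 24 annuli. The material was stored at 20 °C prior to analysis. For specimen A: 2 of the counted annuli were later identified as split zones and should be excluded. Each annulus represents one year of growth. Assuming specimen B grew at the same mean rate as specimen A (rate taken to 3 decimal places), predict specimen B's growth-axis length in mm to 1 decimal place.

Specimen A: after corrections the count is 23 − 2 = 21 annuli.
A: 5.2 mm over 21 years gives 5.2 / 21 ≈ 0.248 mm/yr.
B's length ≈ 0.248 × 24 = 6.0 mm.

6.0 mm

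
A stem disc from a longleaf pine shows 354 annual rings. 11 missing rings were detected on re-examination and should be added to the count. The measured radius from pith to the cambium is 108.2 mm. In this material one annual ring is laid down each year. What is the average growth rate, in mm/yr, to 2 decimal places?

0.30 mm/yr

Adjusted count: 354 + 11 = 365 annual rings.
Extension rate ≈ 108.2 / 365 = 0.30 mm/yr.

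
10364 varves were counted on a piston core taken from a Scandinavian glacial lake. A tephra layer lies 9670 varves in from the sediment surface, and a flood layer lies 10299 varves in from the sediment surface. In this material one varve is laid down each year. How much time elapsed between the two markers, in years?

The two markers are separated by 10299 − 9670 = 629 varves.
At one varve per year, 629 years elapsed between them.

629 years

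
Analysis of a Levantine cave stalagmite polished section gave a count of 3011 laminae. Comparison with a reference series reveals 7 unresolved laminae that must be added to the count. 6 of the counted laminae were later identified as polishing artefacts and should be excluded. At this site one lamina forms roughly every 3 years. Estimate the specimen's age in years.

9036 yr

Correcting the raw count gives 3011 − 6 + 7 = 3012 true laminae.
3012 laminae at 3 years each span 3012 × 3 = 9036 years.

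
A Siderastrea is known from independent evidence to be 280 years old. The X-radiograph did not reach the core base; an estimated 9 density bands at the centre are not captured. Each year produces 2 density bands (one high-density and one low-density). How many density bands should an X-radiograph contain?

551 density bands

Expected density bands: 280 × 2 = 560.
560 − 9 missed = 551 density bands expected in the prepared section.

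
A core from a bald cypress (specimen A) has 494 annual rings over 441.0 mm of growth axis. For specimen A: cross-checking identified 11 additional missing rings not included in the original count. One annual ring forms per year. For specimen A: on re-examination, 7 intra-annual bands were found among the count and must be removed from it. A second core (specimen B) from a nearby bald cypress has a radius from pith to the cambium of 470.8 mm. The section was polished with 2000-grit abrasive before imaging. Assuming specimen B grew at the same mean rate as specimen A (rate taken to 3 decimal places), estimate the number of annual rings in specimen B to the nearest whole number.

Specimen A: correcting the raw count gives 494 − 7 + 11 = 498 true annual rings.
A: Mean rate = 441.0 mm / 498 years ≈ 0.886 mm per year.
For B, 470.8 / 0.886 = 531.38 years ≈ 531 annual rings.

531 annual rings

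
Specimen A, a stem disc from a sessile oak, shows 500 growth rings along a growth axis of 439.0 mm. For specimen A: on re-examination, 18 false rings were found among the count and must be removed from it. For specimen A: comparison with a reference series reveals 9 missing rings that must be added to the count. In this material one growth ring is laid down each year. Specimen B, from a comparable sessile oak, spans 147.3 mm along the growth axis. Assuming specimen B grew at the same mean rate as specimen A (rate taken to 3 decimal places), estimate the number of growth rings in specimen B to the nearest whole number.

165 growth rings

Specimen A: after corrections the count is 500 − 18 + 9 = 491 growth rings.
A: Extension rate ≈ 439.0 / 491 = 0.894 mm/yr.
Specimen B: 147.3 mm / 0.894 mm per year = 164.77 years ≈ 165 growth rings.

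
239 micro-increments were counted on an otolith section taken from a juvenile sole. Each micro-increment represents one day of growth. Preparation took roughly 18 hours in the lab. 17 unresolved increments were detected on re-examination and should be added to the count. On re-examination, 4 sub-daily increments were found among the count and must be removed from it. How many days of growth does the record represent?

252 d

After corrections the count is 239 − 4 + 17 = 252 micro-increments.
At one micro-increment per day, that is 252 days.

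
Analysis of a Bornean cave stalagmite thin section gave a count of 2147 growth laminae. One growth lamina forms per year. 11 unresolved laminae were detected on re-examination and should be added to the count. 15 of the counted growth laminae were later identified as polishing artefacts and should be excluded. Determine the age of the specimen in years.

2143 years

After corrections the count is 2147 − 15 + 11 = 2143 growth laminae.
One growth lamina per year makes the duration 2143 years.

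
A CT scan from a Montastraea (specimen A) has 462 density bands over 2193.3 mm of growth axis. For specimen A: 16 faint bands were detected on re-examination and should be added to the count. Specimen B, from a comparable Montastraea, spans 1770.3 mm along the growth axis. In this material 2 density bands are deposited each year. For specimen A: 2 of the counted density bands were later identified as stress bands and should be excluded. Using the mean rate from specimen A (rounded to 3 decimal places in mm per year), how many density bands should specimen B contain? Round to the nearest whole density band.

384 density bands

Specimen A: correcting the raw count gives 462 − 2 + 16 = 476 true density bands.
Specimen A: with 2 density bands per year, 476 / 2 = 238 years.
A: Mean rate = 2193.3 mm / 238 years ≈ 9.216 mm per year.
For B, 1770.3 / 9.216 = 192.09 years; at 2 density bands per year that is 192.09 × 2 ≈ 384 density bands.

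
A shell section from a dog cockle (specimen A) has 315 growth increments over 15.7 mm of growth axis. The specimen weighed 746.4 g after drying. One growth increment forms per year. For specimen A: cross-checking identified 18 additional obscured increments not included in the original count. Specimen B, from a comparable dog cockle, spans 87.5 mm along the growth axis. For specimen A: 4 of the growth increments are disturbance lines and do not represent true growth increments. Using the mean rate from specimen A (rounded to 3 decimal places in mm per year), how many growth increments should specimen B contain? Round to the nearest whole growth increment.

1823 growth increments

Specimen A: correcting the raw count gives 315 − 4 + 18 = 329 true growth increments.
A: Mean rate = 15.7 mm / 329 years ≈ 0.048 mm/yr.
For B, 87.5 / 0.048 = 1822.92 years ≈ 1823 growth increments.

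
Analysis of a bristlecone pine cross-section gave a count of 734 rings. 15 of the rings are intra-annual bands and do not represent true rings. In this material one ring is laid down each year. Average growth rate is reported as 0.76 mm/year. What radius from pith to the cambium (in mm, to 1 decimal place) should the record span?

546.4 mm

True ring count = 734 − 15 = 719.
Length ≈ 0.76 × 719 = 546.4 mm.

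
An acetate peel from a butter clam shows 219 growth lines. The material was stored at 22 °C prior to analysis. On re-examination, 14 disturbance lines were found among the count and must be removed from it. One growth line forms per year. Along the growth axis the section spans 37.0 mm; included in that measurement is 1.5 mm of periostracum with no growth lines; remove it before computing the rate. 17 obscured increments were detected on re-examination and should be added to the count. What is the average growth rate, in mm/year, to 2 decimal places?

0.16 mm/year

Adjusted count: 219 − 14 + 17 = 222 growth lines.
The growth record spans 37.0 − 1.5 = 35.5 mm.
Mean rate = 35.5 mm / 222 years ≈ 0.16 mm/year.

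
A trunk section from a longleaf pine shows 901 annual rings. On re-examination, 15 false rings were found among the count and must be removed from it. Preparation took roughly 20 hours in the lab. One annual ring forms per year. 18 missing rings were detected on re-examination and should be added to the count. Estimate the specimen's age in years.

904 years

Correcting the raw count gives 901 − 15 + 18 = 904 true annual rings.
One annual ring per year makes the duration 904 years.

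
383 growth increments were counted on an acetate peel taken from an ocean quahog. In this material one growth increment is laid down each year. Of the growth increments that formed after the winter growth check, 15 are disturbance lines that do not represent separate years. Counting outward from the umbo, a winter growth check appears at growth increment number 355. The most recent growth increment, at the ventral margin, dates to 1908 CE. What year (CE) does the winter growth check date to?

383 − 355 = 28 growth increments lie beyond the winter growth check toward the ventral margin.
Removing the 15 false growth increments leaves 28 − 15 = 13 true growth increments beyond the winter growth check.
1908 − 13 = 1895 CE.

1895 CE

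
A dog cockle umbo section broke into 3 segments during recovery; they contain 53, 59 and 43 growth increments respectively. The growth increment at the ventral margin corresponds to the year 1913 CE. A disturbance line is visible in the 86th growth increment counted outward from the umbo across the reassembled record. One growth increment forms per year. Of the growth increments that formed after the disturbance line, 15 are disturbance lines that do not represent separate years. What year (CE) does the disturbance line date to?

Total growth increments = 53 + 59 + 43 = 155.
Between growth increment 86 and the ventral margin there are 155 − 86 = 69 growth increments.
Removing the 15 false growth increments leaves 69 − 15 = 54 true growth increments beyond the disturbance line.
The growth increment at the ventral margin is 1913 CE, so the disturbance line dates to 1913 − 54 = 1859 CE.

1859 CE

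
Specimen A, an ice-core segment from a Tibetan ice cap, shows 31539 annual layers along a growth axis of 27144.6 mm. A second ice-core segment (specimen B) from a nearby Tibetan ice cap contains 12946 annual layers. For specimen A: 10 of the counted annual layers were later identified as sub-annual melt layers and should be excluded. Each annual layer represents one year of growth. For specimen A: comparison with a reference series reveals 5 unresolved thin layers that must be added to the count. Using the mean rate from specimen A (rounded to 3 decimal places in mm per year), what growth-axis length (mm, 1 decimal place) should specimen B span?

Specimen A: adjusted count: 31539 − 10 + 5 = 31534 annual layers.
A: Extension rate ≈ 27144.6 / 31534 = 0.861 mm per year.
For B, 0.861 mm/year × 12946 years = 11146.5 mm.

11146.5 mm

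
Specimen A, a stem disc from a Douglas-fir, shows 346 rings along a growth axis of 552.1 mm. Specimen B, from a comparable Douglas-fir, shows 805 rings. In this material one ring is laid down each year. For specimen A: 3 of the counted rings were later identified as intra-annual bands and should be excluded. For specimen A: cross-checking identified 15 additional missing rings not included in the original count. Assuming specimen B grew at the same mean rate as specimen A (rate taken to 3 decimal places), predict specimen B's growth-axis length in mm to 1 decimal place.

Specimen A: true ring count = 346 − 3 + 15 = 358.
A: Extension rate ≈ 552.1 / 358 = 1.542 mm per year.
For B, 1.542 mm/year × 805 years = 1241.3 mm.

1241.3 mm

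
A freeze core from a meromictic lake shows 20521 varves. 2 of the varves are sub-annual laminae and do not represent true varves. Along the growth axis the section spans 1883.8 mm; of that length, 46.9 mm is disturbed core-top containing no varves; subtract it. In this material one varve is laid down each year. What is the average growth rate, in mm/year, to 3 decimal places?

0.090 mm/year

Correcting the raw count gives 20521 − 2 = 20519 true varves.
The growth record spans 1883.8 − 46.9 = 1836.9 mm.
Mean rate = 1836.9 mm / 20519 years ≈ 0.090 mm/year.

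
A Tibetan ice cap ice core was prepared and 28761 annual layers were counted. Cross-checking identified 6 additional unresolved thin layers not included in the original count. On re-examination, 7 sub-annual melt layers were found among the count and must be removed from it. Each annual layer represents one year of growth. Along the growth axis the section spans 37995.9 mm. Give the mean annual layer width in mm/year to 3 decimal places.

True annual layer count = 28761 − 7 + 6 = 28760.
Extension rate ≈ 37995.9 / 28760 = 1.321 mm/year.

1.321 mm/year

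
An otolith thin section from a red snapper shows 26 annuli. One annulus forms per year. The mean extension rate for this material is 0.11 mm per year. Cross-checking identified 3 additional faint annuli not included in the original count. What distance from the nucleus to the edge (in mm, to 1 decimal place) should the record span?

Correcting the raw count gives 26 + 3 = 29 true annuli.
Length ≈ 0.11 × 29 = 3.2 mm.

3.2 mm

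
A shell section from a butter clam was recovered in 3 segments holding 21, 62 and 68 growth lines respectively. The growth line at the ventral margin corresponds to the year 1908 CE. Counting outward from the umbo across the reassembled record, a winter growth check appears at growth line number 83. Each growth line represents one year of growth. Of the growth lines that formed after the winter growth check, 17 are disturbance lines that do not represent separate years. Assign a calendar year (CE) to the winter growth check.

Total growth lines = 21 + 62 + 68 = 151.
The winter growth check sits at growth line 83 from the umbo, so 151 − 83 = 68 growth lines formed after it.
68 − 17 false = 51 true growth lines after the winter growth check.
The growth line at the ventral margin is 1908 CE, so the winter growth check dates to 1908 − 51 = 1857 CE.

1857 CE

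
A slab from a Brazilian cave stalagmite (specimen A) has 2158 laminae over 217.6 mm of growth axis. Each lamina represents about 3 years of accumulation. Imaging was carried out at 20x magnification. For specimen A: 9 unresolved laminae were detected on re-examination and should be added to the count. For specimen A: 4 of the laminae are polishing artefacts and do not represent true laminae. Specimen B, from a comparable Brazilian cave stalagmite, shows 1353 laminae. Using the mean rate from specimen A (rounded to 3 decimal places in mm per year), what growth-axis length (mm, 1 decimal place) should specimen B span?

138.0 mm

Specimen A: after corrections the count is 2158 − 4 + 9 = 2163 laminae.
Specimen A: at 3 years per lamina, 2163 × 3 = 6489 years.
A: Mean rate = 217.6 mm / 6489 years ≈ 0.034 mm/yr.
Specimen B: 1353 laminae at 3 years each span 1353 × 3 = 4059 years. Length of B = 0.034 × 4059 = 138.0 mm.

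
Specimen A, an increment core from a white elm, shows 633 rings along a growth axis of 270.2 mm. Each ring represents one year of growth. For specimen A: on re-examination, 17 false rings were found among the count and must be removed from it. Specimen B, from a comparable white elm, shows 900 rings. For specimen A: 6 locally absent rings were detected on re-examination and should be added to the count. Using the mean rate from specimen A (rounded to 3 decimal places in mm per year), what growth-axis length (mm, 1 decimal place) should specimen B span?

390.6 mm

Specimen A: adjusted count: 633 − 17 + 6 = 622 rings.
A: Extension rate ≈ 270.2 / 622 = 0.434 mm/yr.
For B, 0.434 mm/year × 900 years = 390.6 mm.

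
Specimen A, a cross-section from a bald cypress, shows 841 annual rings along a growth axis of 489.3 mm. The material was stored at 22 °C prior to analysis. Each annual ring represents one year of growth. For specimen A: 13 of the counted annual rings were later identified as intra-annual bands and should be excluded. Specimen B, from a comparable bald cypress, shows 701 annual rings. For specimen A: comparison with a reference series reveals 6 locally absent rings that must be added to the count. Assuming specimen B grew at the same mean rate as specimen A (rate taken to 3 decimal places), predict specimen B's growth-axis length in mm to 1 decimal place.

Specimen A: after corrections the count is 841 − 13 + 6 = 834 annual rings.
A: Extension rate ≈ 489.3 / 834 = 0.587 mm/year.
Length of B = 0.587 × 701 = 411.5 mm.

411.5 mm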